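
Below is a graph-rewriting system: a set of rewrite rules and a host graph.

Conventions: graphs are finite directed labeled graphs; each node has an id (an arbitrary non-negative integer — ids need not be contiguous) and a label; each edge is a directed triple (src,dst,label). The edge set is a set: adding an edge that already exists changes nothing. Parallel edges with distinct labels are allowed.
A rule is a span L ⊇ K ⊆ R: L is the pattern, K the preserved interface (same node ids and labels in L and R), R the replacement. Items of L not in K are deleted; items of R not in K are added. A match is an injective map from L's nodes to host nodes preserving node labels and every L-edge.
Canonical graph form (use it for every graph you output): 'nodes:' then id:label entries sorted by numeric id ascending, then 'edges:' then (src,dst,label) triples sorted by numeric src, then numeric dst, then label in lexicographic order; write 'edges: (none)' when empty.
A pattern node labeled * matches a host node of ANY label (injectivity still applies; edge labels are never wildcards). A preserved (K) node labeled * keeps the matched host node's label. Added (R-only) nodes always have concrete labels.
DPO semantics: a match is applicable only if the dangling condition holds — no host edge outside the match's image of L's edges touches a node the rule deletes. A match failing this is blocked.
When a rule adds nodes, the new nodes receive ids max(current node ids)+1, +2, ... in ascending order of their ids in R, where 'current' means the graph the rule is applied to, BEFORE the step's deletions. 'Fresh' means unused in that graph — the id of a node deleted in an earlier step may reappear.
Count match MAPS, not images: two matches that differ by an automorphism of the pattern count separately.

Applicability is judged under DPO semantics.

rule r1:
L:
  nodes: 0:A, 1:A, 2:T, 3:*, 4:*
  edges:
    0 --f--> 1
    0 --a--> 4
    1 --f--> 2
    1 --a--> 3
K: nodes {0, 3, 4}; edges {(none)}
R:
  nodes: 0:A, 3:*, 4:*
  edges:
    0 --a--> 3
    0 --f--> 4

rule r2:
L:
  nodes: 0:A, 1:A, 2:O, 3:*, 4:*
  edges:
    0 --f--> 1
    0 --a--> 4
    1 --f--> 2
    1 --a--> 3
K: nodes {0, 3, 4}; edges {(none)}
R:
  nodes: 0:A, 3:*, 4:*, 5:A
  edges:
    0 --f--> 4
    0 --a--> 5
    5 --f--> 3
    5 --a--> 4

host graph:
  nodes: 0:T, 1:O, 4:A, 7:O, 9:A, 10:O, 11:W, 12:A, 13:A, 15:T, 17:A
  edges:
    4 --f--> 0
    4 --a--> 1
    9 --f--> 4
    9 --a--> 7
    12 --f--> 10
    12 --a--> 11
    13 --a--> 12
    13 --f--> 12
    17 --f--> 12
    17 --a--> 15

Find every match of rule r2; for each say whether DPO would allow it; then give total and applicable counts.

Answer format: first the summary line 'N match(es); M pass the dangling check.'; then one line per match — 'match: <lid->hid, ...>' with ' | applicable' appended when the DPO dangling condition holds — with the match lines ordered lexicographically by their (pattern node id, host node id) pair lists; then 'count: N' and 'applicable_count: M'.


1 match(es); 0 pass the dangling check.
match: 0->17, 1->12, 2->10, 3->11, 4->15
count: 1
applicable_count: 0


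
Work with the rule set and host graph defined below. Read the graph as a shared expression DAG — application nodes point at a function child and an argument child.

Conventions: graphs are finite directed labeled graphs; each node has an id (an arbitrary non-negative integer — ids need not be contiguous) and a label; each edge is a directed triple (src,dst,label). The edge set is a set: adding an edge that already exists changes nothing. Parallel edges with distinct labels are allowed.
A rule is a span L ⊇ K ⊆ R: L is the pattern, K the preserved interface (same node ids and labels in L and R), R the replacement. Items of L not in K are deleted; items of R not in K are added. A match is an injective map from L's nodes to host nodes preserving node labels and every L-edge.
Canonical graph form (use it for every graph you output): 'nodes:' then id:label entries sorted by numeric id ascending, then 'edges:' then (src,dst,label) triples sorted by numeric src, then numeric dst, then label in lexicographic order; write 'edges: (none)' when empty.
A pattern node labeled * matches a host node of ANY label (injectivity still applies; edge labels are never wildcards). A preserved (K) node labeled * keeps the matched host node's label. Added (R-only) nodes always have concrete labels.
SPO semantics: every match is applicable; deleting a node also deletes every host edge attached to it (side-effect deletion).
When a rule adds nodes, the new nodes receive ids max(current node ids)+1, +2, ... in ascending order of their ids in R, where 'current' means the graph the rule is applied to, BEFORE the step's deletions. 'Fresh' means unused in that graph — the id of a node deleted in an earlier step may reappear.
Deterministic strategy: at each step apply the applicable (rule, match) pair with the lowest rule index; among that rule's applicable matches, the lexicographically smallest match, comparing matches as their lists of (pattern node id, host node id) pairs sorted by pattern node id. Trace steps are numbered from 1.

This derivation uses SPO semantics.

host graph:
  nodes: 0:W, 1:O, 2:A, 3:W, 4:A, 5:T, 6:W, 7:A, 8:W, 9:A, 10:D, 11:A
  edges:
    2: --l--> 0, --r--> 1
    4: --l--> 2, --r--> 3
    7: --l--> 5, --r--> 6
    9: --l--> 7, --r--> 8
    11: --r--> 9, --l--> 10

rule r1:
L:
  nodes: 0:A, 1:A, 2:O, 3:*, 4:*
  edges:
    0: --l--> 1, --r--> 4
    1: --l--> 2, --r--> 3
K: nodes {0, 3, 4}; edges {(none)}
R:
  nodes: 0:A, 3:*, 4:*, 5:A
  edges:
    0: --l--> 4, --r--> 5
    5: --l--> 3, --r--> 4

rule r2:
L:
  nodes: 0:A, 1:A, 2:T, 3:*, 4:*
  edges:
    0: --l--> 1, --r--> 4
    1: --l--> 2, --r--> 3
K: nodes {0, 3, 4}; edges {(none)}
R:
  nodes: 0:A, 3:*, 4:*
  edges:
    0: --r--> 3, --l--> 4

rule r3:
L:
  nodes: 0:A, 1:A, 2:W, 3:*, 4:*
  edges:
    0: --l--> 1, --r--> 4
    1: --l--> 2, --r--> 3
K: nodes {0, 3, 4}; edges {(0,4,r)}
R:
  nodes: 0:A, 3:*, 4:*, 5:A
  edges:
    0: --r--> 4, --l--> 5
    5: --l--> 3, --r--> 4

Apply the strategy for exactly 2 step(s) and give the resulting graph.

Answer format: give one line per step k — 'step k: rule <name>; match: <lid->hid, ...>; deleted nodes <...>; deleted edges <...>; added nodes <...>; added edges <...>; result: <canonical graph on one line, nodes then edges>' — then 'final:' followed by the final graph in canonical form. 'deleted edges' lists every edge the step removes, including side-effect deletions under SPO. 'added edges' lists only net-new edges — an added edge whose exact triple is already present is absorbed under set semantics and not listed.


step 1: rule r2; match: 0->9, 1->7, 2->5, 3->6, 4->8; deleted nodes 5, 7; deleted edges (7,5,l); (7,6,r); (9,7,l); (9,8,r); added nodes (none); added edges (9,6,r); (9,8,l); result: nodes: 0:W, 1:O, 2:A, 3:W, 4:A, 6:W, 8:W, 9:A, 10:D, 11:A edges: (2,0,l); (2,1,r); (4,2,l); (4,3,r); (9,6,r); (9,8,l); (11,9,r); (11,10,l)
step 2: rule r3; match: 0->4, 1->2, 2->0, 3->1, 4->3; deleted nodes 0, 2; deleted edges (2,0,l); (2,1,r); (4,2,l); added nodes 12; added edges (4,12,l); (12,1,l); (12,3,r); result: nodes: 1:O, 3:W, 4:A, 6:W, 8:W, 9:A, 10:D, 11:A, 12:A edges: (4,3,r); (4,12,l); (9,6,r); (9,8,l); (11,9,r); (11,10,l); (12,1,l); (12,3,r)
final:
nodes: 1:O, 3:W, 4:A, 6:W, 8:W, 9:A, 10:D, 11:A, 12:A
edges: (4,3,r); (4,12,l); (9,6,r); (9,8,l); (11,9,r); (11,10,l); (12,1,l); (12,3,r)


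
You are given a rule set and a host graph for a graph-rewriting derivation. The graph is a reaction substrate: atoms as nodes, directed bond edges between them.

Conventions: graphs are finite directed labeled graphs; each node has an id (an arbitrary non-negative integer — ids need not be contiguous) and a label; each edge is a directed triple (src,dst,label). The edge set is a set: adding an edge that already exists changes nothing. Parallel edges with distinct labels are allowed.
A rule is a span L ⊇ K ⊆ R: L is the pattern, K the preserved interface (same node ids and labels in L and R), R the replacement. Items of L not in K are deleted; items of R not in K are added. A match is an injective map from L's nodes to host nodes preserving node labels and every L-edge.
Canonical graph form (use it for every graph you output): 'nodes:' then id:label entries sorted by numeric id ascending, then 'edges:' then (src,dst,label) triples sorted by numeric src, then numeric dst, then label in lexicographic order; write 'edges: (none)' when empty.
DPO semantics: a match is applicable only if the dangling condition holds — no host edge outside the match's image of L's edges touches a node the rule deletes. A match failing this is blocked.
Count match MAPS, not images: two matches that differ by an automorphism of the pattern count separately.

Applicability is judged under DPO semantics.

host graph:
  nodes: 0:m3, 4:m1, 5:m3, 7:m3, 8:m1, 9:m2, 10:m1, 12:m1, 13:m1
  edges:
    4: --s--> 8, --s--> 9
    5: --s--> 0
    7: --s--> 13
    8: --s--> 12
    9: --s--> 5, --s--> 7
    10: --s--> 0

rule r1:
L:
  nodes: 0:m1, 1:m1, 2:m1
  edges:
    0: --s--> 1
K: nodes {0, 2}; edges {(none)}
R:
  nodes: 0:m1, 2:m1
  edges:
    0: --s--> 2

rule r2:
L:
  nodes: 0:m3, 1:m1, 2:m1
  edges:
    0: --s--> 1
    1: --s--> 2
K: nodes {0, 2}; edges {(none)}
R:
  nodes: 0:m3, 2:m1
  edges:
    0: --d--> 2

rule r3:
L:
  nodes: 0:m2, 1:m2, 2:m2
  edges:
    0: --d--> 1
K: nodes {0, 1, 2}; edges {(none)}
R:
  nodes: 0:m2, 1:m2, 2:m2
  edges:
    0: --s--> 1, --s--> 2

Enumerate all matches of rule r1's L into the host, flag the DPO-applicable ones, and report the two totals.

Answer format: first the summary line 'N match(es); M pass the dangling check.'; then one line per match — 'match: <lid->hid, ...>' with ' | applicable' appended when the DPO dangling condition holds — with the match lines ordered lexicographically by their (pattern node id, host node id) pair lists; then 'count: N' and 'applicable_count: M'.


6 match(es); 3 pass the dangling check.
match: 0->4, 1->8, 2->10
match: 0->4, 1->8, 2->12
match: 0->4, 1->8, 2->13
match: 0->8, 1->12, 2->4 | applicable
match: 0->8, 1->12, 2->10 | applicable
match: 0->8, 1->12, 2->13 | applicable
count: 6
applicable_count: 3


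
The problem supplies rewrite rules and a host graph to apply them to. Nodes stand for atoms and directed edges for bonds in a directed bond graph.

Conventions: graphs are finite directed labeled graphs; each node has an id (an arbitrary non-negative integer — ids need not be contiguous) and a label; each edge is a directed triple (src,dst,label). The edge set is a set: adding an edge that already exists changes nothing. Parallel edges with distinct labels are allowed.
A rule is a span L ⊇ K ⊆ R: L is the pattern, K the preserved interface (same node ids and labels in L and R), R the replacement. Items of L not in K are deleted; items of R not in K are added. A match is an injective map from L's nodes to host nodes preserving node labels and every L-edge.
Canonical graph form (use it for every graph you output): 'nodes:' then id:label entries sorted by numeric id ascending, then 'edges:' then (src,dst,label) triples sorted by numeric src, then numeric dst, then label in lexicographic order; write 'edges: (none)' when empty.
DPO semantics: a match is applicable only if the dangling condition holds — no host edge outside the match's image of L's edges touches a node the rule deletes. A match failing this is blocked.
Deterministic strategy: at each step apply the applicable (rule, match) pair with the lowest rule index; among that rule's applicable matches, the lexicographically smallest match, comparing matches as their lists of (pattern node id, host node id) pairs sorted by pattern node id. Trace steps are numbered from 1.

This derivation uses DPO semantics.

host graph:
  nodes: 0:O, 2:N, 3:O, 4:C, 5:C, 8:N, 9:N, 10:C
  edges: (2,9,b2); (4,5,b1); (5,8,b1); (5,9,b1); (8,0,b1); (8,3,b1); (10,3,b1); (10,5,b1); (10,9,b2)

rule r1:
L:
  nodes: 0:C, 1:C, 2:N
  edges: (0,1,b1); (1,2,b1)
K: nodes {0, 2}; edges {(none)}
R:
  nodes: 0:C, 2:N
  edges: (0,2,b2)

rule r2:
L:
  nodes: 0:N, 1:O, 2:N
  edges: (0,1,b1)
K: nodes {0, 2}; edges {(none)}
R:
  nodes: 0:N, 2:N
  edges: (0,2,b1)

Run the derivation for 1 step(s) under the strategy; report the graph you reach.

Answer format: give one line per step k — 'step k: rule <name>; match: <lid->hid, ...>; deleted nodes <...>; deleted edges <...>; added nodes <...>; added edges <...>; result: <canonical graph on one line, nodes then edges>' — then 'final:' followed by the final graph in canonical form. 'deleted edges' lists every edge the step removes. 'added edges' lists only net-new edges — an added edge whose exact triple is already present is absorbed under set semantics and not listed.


step 1: rule r2; match: 0->8, 1->0, 2->2; deleted nodes 0; deleted edges (8,0,b1); added nodes (none); added edges (8,2,b1); result: nodes: 2:N, 3:O, 4:C, 5:C, 8:N, 9:N, 10:C edges: (2,9,b2); (4,5,b1); (5,8,b1); (5,9,b1); (8,2,b1); (8,3,b1); (10,3,b1); (10,5,b1); (10,9,b2)
final:
nodes: 2:N, 3:O, 4:C, 5:C, 8:N, 9:N, 10:C
edges: (2,9,b2); (4,5,b1); (5,8,b1); (5,9,b1); (8,2,b1); (8,3,b1); (10,3,b1); (10,5,b1); (10,9,b2)


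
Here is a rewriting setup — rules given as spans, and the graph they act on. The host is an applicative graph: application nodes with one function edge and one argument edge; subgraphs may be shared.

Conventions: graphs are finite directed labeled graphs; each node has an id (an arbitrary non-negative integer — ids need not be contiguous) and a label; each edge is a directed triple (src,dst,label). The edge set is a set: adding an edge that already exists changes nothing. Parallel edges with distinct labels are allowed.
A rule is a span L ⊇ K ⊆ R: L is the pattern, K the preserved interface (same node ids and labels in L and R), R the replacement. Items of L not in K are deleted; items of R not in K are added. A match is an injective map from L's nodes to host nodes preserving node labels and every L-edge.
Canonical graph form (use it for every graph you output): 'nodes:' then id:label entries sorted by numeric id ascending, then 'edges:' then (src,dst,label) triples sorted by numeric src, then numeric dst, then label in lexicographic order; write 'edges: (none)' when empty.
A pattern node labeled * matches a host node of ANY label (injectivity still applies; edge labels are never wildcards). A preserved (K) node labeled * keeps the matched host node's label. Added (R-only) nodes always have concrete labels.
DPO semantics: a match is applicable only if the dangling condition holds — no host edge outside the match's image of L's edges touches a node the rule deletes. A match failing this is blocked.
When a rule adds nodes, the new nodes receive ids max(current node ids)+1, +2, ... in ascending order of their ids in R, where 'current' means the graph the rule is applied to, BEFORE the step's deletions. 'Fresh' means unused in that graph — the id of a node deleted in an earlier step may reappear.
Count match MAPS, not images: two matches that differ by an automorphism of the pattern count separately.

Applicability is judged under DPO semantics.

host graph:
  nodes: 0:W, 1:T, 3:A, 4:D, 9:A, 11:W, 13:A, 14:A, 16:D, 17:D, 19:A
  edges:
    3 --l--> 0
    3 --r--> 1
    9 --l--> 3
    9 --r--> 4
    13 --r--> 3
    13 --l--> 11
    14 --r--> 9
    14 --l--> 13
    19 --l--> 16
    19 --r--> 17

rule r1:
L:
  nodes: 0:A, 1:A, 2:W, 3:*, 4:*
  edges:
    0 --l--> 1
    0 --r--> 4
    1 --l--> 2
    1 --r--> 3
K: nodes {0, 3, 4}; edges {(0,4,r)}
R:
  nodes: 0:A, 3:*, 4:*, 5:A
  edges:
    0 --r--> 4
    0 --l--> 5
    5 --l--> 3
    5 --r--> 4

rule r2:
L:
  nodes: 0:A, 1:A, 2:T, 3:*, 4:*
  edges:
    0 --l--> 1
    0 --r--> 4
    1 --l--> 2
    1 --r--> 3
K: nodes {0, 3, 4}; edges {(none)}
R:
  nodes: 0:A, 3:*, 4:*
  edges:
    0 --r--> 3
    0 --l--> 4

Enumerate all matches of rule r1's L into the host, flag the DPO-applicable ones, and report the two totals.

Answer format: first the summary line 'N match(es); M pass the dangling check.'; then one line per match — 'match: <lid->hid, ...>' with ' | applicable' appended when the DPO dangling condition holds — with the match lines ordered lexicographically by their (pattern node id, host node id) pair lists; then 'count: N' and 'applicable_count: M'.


2 match(es); 1 pass the dangling check.
match: 0->9, 1->3, 2->0, 3->1, 4->4
match: 0->14, 1->13, 2->11, 3->3, 4->9 | applicable
count: 2
applicable_count: 1


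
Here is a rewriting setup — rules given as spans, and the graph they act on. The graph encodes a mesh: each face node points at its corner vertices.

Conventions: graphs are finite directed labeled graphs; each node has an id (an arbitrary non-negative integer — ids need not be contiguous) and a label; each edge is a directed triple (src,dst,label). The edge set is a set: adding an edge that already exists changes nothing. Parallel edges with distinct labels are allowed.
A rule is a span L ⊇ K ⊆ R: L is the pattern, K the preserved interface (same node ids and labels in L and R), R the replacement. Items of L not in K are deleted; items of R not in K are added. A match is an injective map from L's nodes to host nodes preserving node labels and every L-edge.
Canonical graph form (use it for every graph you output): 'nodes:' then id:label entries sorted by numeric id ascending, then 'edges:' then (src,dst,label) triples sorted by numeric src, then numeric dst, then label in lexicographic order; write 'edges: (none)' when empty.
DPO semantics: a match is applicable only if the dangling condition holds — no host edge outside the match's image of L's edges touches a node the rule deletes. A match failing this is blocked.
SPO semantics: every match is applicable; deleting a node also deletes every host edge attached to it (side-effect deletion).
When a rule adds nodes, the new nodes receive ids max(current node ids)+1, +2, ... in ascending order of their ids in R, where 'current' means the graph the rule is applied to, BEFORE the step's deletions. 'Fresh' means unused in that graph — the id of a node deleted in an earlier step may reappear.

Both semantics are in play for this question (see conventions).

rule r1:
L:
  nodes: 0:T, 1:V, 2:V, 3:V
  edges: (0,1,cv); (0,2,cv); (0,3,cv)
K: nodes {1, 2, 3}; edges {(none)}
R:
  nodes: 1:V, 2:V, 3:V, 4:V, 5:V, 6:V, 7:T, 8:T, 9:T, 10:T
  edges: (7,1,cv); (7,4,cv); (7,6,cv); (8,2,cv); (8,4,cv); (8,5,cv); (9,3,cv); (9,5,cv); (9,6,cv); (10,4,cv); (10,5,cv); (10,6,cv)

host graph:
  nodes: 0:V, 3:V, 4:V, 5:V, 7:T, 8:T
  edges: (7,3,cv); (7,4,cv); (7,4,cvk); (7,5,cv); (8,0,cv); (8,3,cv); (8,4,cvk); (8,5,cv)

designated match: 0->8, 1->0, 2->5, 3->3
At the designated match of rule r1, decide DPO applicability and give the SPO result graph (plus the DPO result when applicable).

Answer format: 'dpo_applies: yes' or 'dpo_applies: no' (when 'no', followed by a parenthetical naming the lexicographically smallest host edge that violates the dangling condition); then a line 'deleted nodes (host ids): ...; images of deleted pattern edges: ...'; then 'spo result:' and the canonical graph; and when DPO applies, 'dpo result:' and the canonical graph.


dpo_applies: no
(the rule deletes node 8, which keeps host edge (8,4,cvk) outside the match image — the dangling condition fails, DPO blocks; SPO proceeds and side-deletes such edges)
deleted nodes (host ids): 8; images of deleted pattern edges: (8,0,cv); (8,3,cv); (8,5,cv)
spo result:
nodes: 0:V, 3:V, 4:V, 5:V, 7:T, 9:V, 10:V, 11:V, 12:T, 13:T, 14:T, 15:T
edges: (7,3,cv); (7,4,cv); (7,4,cvk); (7,5,cv); (12,0,cv); (12,9,cv); (12,11,cv); (13,5,cv); (13,9,cv); (13,10,cv); (14,3,cv); (14,10,cv); (14,11,cv); (15,9,cv); (15,10,cv); (15,11,cv)


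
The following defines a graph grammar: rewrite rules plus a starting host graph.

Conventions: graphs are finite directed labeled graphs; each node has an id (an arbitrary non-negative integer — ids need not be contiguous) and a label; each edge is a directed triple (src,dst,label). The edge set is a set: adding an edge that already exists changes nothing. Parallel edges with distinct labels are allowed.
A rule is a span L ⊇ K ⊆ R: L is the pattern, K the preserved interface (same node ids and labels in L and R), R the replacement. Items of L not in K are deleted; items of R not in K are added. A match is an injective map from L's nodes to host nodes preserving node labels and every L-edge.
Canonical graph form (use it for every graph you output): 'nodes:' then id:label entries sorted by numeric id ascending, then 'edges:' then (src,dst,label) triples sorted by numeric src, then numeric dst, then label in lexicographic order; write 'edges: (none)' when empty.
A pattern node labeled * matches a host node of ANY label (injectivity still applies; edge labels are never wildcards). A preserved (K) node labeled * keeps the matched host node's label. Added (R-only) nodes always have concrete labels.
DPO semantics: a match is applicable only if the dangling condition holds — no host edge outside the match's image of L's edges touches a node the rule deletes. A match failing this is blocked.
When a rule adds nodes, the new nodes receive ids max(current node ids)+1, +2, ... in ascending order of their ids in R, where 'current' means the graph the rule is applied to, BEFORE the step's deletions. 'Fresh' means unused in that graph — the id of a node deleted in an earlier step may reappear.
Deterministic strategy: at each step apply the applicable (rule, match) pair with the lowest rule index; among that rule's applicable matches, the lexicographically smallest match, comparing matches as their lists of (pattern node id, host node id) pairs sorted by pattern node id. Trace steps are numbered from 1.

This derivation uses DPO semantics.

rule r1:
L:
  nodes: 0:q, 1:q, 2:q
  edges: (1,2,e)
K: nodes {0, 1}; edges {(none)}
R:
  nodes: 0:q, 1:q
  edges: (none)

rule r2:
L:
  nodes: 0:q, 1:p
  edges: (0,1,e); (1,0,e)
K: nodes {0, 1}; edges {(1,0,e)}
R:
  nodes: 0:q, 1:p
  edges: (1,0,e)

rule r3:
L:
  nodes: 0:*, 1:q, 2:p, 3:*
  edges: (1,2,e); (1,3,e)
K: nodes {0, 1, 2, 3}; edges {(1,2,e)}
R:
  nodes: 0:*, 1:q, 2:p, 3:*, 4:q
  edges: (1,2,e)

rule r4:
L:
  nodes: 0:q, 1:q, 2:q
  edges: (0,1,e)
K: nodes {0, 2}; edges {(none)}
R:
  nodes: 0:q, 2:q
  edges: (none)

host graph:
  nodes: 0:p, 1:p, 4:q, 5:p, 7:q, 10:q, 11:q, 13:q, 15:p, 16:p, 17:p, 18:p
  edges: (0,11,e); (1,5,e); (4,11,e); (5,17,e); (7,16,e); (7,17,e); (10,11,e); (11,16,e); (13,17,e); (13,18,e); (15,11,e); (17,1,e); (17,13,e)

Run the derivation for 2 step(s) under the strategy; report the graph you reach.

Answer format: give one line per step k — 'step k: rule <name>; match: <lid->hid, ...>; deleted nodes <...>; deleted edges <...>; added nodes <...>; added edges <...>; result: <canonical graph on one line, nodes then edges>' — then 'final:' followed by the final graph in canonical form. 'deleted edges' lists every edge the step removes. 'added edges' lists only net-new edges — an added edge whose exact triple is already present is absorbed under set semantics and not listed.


step 1: rule r2; match: 0->13, 1->17; deleted nodes (none); deleted edges (13,17,e); added nodes (none); added edges (none); result: nodes: 0:p, 1:p, 4:q, 5:p, 7:q, 10:q, 11:q, 13:q, 15:p, 16:p, 17:p, 18:p edges: (0,11,e); (1,5,e); (4,11,e); (5,17,e); (7,16,e); (7,17,e); (10,11,e); (11,16,e); (13,18,e); (15,11,e); (17,1,e); (17,13,e)
step 2: rule r3; match: 0->0, 1->7, 2->16, 3->17; deleted nodes (none); deleted edges (7,17,e); added nodes 19; added edges (none); result: nodes: 0:p, 1:p, 4:q, 5:p, 7:q, 10:q, 11:q, 13:q, 15:p, 16:p, 17:p, 18:p, 19:q edges: (0,11,e); (1,5,e); (4,11,e); (5,17,e); (7,16,e); (10,11,e); (11,16,e); (13,18,e); (15,11,e); (17,1,e); (17,13,e)
final:
nodes: 0:p, 1:p, 4:q, 5:p, 7:q, 10:q, 11:q, 13:q, 15:p, 16:p, 17:p, 18:p, 19:q
edges: (0,11,e); (1,5,e); (4,11,e); (5,17,e); (7,16,e); (10,11,e); (11,16,e); (13,18,e); (15,11,e); (17,1,e); (17,13,e)


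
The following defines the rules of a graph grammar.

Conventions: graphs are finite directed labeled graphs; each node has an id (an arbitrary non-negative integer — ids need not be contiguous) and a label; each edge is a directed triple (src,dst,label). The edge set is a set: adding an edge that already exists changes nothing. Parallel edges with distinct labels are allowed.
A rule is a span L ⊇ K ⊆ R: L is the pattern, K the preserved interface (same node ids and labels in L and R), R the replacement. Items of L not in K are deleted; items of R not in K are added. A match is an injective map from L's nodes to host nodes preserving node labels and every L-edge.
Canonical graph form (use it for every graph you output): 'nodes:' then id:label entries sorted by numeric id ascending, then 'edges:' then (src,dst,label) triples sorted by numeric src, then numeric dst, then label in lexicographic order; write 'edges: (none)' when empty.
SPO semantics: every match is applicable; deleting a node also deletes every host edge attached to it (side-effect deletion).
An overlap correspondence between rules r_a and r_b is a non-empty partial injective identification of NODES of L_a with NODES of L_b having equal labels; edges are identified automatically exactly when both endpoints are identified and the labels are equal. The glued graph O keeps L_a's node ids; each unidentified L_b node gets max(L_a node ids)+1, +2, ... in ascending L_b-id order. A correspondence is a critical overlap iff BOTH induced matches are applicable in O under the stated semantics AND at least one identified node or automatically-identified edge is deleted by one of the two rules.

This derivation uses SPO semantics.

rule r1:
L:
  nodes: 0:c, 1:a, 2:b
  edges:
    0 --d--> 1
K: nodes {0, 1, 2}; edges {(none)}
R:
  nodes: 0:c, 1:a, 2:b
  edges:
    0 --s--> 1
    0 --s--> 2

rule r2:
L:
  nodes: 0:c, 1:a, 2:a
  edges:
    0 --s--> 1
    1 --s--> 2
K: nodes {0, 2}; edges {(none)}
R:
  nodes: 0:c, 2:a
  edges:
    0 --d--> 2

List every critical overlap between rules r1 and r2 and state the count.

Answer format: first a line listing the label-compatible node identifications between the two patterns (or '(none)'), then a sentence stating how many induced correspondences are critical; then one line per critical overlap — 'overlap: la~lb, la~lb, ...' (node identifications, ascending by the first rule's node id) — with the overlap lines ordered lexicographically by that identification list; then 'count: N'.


label-compatible node identifications between L(r1) and L(r2): 0~0, 1~1, 1~2
2 of the induced correspondences are critical overlaps of r1 and r2.
overlap: 0~0, 1~1
overlap: 1~1
count: 2


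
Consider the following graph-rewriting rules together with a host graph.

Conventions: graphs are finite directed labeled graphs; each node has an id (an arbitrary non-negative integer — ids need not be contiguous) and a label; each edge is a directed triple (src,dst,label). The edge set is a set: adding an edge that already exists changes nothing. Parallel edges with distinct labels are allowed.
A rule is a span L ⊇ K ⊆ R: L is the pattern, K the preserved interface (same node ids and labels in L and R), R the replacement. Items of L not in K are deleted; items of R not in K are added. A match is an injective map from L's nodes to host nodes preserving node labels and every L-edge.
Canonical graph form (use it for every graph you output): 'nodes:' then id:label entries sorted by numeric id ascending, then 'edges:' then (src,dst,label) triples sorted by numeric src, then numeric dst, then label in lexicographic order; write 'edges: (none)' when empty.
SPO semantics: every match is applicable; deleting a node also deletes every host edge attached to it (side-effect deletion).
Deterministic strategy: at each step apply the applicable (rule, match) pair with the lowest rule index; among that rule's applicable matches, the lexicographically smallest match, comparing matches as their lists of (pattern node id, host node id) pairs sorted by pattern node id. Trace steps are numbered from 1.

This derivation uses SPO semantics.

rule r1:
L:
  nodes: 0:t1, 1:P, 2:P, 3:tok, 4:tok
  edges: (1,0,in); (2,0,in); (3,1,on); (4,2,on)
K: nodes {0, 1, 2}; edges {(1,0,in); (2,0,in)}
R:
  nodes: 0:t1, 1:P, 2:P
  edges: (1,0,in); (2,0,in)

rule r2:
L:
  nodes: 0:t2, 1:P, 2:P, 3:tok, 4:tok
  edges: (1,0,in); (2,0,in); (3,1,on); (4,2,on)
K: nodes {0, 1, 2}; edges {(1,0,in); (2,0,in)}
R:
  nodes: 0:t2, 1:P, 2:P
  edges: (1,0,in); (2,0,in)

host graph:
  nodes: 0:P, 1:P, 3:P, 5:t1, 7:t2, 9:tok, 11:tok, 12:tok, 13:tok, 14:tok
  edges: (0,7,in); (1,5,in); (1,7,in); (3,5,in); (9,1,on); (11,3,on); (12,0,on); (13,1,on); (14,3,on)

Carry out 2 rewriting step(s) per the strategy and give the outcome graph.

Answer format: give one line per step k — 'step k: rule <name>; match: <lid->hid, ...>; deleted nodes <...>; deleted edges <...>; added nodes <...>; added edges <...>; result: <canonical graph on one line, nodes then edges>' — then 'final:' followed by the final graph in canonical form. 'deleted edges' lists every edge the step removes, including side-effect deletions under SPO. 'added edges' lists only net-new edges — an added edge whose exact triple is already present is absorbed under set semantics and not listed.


step 1: rule r1; match: 0->5, 1->1, 2->3, 3->9, 4->11; deleted nodes 9, 11; deleted edges (9,1,on); (11,3,on); added nodes (none); added edges (none); result: nodes: 0:P, 1:P, 3:P, 5:t1, 7:t2, 12:tok, 13:tok, 14:tok edges: (0,7,in); (1,5,in); (1,7,in); (3,5,in); (12,0,on); (13,1,on); (14,3,on)
step 2: rule r1; match: 0->5, 1->1, 2->3, 3->13, 4->14; deleted nodes 13, 14; deleted edges (13,1,on); (14,3,on); added nodes (none); added edges (none); result: nodes: 0:P, 1:P, 3:P, 5:t1, 7:t2, 12:tok edges: (0,7,in); (1,5,in); (1,7,in); (3,5,in); (12,0,on)
final:
nodes: 0:P, 1:P, 3:P, 5:t1, 7:t2, 12:tok
edges: (0,7,in); (1,5,in); (1,7,in); (3,5,in); (12,0,on)


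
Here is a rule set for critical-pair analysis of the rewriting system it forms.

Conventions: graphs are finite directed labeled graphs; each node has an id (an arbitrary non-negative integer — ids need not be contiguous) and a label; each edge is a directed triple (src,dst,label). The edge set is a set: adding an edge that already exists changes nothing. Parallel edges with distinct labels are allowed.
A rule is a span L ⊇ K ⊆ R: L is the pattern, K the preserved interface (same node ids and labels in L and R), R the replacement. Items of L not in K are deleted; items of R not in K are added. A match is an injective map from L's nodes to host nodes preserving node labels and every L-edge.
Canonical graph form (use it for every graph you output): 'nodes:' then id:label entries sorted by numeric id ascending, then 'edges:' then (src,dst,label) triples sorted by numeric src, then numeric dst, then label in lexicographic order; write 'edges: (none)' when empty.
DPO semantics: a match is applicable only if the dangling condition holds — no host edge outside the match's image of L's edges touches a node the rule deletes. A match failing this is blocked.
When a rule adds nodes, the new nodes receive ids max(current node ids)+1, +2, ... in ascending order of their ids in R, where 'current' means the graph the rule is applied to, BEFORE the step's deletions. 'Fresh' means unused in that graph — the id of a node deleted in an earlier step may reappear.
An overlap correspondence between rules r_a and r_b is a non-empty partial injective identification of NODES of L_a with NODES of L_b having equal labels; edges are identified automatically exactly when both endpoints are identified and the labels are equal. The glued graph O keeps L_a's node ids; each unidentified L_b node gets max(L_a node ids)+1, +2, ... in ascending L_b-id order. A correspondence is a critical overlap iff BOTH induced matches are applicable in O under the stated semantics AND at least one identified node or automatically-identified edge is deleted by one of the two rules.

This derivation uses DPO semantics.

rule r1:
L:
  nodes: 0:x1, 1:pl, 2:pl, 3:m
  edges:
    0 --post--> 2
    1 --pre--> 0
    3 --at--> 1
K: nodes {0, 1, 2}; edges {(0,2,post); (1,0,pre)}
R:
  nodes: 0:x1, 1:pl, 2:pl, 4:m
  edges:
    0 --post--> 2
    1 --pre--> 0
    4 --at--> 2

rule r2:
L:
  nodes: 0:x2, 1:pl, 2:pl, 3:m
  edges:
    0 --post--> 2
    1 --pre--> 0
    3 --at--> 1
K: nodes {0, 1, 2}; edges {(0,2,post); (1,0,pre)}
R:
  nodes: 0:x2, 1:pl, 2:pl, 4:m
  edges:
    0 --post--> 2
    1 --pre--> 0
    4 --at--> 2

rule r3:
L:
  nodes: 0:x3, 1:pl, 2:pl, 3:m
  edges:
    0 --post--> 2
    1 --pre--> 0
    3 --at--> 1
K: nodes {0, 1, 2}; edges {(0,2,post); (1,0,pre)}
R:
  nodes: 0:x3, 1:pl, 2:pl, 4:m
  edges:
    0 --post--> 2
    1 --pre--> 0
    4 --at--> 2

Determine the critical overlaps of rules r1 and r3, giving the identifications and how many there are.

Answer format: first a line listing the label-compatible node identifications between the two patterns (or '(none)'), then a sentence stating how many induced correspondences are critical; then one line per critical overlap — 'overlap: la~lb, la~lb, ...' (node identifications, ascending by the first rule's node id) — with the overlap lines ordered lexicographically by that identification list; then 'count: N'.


label-compatible node identifications between L(r1) and L(r3): 1~1, 1~2, 2~1, 2~2, 3~3
2 of the induced correspondences are critical overlaps of r1 and r3.
overlap: 1~1, 2~2, 3~3
overlap: 1~1, 3~3
count: 2


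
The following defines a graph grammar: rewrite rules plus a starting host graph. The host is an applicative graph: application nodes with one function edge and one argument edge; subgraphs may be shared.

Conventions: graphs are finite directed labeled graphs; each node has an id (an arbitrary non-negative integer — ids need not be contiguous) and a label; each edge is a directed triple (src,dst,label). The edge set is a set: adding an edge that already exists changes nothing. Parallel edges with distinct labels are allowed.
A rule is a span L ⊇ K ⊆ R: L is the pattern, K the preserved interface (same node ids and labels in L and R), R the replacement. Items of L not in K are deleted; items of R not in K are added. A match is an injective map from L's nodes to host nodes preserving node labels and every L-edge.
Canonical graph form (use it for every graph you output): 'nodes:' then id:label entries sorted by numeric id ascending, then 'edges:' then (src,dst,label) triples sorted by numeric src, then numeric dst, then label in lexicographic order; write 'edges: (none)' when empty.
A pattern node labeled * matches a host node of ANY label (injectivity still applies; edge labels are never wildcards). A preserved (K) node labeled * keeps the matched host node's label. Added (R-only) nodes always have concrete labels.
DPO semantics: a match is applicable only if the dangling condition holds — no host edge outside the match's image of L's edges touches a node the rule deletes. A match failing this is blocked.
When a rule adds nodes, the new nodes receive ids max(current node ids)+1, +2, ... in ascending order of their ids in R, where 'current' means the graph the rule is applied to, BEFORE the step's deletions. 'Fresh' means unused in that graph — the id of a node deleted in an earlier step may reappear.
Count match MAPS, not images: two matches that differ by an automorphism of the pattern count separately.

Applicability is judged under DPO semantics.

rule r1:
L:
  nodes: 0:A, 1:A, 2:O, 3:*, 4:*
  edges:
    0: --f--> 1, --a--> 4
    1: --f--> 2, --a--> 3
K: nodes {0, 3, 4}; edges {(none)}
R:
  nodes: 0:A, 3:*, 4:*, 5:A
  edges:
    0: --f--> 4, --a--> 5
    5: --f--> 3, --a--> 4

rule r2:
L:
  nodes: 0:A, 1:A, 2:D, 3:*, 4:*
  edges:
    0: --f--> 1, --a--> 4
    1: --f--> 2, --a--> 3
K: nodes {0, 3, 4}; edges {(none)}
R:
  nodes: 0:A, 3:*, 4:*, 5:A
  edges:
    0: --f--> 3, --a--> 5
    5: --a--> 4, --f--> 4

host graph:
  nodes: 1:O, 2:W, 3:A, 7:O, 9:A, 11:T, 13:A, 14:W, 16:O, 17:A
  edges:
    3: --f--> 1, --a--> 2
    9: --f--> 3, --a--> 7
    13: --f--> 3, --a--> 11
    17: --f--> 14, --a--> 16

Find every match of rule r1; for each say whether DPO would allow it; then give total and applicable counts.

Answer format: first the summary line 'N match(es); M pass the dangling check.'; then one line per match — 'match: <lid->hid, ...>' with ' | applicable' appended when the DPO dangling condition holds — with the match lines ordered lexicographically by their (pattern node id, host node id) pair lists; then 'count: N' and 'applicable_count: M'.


2 match(es); 0 pass the dangling check.
match: 0->9, 1->3, 2->1, 3->2, 4->7
match: 0->13, 1->3, 2->1, 3->2, 4->11
count: 2
applicable_count: 0


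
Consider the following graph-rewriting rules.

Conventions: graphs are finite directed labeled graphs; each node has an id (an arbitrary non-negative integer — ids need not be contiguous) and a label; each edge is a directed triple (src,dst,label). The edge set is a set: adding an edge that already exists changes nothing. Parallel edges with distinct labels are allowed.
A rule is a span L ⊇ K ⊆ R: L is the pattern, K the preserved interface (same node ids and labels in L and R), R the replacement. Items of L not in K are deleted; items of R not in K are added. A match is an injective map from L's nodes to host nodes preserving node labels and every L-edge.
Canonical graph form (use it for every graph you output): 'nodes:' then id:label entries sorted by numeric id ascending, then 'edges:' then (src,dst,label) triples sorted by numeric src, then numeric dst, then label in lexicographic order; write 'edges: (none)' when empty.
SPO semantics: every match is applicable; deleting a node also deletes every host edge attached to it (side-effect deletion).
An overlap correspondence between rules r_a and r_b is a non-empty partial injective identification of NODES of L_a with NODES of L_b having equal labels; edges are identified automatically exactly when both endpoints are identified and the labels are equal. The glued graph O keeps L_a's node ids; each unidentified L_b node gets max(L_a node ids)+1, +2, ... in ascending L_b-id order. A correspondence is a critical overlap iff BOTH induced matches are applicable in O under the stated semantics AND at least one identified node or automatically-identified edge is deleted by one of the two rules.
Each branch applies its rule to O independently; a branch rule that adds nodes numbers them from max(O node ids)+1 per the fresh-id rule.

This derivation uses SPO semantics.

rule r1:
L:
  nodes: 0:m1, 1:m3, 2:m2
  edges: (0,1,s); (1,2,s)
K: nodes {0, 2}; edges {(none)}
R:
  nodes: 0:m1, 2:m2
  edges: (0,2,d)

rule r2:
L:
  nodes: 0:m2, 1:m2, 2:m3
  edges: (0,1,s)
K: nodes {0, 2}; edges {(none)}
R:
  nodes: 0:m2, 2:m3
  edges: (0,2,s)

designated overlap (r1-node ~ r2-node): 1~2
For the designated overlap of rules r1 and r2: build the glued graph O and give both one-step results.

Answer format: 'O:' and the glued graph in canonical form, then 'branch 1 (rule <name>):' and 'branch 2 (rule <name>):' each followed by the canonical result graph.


O:
nodes: 0:m1, 1:m3, 2:m2, 3:m2, 4:m2
edges: (0,1,s); (1,2,s); (3,4,s)
branch 1 (rule r1):
nodes: 0:m1, 2:m2, 3:m2, 4:m2
edges: (0,2,d); (3,4,s)
branch 2 (rule r2):
nodes: 0:m1, 1:m3, 2:m2, 3:m2
edges: (0,1,s); (1,2,s); (3,1,s)


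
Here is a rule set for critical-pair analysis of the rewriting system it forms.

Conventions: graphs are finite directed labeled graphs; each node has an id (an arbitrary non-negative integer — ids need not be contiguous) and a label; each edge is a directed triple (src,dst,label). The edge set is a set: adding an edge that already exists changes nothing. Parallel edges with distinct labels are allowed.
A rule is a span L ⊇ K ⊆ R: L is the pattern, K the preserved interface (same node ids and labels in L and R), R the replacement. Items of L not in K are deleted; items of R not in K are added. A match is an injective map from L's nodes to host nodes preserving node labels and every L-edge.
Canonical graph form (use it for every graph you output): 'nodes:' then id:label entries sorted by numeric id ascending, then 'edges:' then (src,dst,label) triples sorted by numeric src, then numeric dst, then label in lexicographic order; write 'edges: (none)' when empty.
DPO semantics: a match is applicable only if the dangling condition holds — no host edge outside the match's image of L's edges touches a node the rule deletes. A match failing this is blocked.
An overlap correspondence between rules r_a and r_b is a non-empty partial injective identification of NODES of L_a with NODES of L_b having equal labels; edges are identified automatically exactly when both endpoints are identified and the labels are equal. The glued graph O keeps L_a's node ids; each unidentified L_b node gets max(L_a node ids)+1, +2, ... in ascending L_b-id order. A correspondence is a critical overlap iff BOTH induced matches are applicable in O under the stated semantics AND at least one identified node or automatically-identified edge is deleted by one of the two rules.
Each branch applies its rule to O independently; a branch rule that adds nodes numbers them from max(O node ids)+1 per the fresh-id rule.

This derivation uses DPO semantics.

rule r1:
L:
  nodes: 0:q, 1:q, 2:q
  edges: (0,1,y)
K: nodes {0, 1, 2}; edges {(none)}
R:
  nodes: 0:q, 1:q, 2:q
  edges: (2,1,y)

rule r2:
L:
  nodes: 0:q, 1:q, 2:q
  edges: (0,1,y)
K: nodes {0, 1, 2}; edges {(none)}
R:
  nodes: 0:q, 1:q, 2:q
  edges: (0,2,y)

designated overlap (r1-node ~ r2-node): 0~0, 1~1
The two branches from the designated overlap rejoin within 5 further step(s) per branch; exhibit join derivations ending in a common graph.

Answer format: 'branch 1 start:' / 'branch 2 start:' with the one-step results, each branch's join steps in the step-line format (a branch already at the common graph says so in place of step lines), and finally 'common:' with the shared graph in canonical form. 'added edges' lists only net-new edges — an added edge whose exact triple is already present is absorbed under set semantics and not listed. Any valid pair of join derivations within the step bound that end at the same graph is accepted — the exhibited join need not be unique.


branch 1 start:
nodes: 0:q, 1:q, 2:q, 3:q
edges: (2,1,y)
branch 2 start:
nodes: 0:q, 1:q, 2:q, 3:q
edges: (0,3,y)
branch 1 step 1: rule r1; match: 0->2, 1->1, 2->0; deleted nodes (none); deleted edges (2,1,y); added nodes (none); added edges (0,1,y); result: nodes: 0:q, 1:q, 2:q, 3:q edges: (0,1,y)
branch 2 step 1: rule r2; match: 0->0, 1->3, 2->1; deleted nodes (none); deleted edges (0,3,y); added nodes (none); added edges (0,1,y); result: nodes: 0:q, 1:q, 2:q, 3:q edges: (0,1,y)
common:
nodes: 0:q, 1:q, 2:q, 3:q
edges: (0,1,y)
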